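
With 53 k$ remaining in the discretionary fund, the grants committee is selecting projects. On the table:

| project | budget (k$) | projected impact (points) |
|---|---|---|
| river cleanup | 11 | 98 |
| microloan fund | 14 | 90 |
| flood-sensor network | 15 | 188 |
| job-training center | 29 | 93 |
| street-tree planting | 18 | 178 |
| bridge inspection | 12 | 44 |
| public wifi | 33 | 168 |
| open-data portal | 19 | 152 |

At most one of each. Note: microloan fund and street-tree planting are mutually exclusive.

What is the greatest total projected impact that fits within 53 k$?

Ranking by ratio (projected impact/k$): flood-sensor network 12.53, street-tree planting 9.89, river cleanup 8.91, open-data portal 8.00.
A density-first pass picks river cleanup + flood-sensor network + street-tree planting — 464 at 44 k$.
Replace river cleanup with open-data portal: the trade gains 54 net, giving 518 at 52 k$.
No other feasible combination exceeds 518.

518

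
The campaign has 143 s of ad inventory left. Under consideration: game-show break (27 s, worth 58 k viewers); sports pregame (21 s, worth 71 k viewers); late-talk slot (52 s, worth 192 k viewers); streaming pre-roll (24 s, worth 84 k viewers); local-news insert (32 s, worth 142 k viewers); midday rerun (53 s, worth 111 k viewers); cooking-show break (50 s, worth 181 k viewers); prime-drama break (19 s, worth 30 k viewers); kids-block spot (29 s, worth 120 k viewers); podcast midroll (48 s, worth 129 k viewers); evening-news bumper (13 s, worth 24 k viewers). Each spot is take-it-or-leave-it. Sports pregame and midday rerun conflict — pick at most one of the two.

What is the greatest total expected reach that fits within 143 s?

538

The ratio ordering already packs tightly: late-talk slot + streaming pre-roll + local-news insert + kids-block spot, 137 s, 538.
The closest alternative, streaming pre-roll + local-news insert + cooking-show break + kids-block spot, reaches only 527.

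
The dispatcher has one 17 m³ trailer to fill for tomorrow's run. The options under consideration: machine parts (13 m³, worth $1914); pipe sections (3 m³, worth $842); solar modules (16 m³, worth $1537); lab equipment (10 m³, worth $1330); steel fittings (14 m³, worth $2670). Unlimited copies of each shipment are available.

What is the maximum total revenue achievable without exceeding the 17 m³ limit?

4210

The ratio ordering already packs tightly: 5×pipe sections, 15 m³, 4210.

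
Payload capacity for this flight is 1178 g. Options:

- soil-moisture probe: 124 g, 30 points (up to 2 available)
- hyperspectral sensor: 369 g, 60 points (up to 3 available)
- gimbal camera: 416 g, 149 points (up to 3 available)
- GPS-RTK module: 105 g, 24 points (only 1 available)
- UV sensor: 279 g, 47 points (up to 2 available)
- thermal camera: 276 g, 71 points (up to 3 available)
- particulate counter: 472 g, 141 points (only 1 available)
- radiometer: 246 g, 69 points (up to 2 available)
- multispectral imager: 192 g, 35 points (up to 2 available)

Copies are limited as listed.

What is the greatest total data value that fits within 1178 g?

369

Density check — gimbal camera 0.36, particulate counter 0.30, radiometer 0.28, thermal camera 0.26 are the best per g.
The ratio heuristic lands on 2×gimbal camera + radiometer (367) but leaves 100 g idle.
The 246 g tied up in radiometer is better spent on thermal camera — total rises to 369 (1108 g).
No other feasible combination exceeds 369.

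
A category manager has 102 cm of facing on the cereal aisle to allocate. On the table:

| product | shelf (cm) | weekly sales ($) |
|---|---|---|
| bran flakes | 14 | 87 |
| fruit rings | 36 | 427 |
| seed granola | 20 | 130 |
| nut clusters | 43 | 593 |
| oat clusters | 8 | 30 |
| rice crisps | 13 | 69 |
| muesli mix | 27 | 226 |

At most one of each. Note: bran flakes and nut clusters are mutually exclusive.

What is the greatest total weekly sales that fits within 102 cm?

By weekly sales per cm: nut clusters 13.79, fruit rings 11.86, muesli mix 8.37, seed granola 6.50 lead.
Best packing: fruit rings + seed granola + nut clusters — 99 cm, 1150 total.
No other feasible combination exceeds 1150.

1150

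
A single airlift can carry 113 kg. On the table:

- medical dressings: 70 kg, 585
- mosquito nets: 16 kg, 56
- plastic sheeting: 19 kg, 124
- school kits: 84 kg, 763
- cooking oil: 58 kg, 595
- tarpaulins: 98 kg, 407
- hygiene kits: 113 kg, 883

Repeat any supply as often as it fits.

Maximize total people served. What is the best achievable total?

899

By people served per kg: cooking oil 10.26, school kits 9.08, medical dressings 8.36 lead.
Taking mosquito nets + 2×plastic sheeting + cooking oil: 112 kg used, 899 in people served.
Every other selection either busts 113 kg or fails to beat 899.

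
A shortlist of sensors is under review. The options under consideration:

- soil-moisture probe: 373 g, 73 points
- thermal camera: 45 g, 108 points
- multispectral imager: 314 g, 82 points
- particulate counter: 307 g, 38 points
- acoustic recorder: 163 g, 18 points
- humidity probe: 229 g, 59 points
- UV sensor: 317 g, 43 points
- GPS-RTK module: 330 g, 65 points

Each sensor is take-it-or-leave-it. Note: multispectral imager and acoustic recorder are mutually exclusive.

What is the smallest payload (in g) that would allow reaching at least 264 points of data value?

895

Look for the lowest-payload combination reaching 264.
thermal camera + multispectral imager + particulate counter + humidity probe: 287 data value at 895 g.
Below 895 g the best achievable stays under 264.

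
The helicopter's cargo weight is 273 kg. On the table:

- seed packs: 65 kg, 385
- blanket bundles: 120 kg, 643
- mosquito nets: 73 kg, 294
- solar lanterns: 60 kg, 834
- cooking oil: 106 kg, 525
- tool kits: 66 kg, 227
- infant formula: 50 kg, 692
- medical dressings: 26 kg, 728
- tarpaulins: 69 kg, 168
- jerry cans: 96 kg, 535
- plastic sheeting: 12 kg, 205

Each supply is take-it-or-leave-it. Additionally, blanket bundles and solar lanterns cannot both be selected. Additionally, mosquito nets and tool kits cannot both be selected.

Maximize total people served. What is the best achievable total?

2994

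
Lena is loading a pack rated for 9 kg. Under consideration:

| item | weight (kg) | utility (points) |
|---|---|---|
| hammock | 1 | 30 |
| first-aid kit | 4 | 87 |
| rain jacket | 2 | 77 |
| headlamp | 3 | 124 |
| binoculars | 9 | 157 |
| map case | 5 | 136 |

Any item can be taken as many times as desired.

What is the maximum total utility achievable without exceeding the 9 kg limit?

372

Best packing: 3×headlamp — 9 kg, 372 total.
Nothing else within 9 kg beats 372.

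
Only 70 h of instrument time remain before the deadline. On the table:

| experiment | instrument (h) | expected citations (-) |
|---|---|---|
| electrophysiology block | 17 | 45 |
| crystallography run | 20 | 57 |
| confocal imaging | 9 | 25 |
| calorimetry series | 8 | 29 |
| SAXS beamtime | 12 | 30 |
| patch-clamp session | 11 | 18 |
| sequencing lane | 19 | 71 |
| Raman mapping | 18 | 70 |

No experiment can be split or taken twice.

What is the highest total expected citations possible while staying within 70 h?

The ratio heuristic lands on crystallography run + calorimetry series + sequencing lane + Raman mapping (227) but leaves 5 h idle.
The 8 h tied up in calorimetry series is better spent on SAXS beamtime — total rises to 228 (69 h).
Runner-up crystallography run + calorimetry series + sequencing lane + Raman mapping tops out at 227.

228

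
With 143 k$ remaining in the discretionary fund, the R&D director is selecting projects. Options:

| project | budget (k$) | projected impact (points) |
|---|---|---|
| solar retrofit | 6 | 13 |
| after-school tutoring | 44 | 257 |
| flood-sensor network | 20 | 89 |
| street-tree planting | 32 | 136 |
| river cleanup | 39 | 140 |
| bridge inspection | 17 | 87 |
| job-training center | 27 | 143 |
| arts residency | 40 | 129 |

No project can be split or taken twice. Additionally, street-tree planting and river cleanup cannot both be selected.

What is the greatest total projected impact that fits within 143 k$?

After-school tutoring + flood-sensor network + street-tree planting + bridge inspection + job-training center uses 140 of the 143 k$ and totals 712.
The spare 3 k$ is too small for any remaining project, and no feasible exchange beats 712.

712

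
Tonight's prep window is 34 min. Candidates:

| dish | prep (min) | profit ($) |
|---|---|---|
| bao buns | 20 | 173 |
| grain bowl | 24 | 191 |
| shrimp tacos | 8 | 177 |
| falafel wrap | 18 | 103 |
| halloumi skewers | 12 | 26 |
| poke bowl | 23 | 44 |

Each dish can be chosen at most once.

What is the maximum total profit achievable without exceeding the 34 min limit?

A density-first pass picks bao buns + shrimp tacos — 350 at 28 min.
Dropping bao buns frees 20 min; slotting in grain bowl (24 min) lifts the total to 368 at 32 min.
Next best is bao buns + shrimp tacos at 350 (28 min) — short by 18.

368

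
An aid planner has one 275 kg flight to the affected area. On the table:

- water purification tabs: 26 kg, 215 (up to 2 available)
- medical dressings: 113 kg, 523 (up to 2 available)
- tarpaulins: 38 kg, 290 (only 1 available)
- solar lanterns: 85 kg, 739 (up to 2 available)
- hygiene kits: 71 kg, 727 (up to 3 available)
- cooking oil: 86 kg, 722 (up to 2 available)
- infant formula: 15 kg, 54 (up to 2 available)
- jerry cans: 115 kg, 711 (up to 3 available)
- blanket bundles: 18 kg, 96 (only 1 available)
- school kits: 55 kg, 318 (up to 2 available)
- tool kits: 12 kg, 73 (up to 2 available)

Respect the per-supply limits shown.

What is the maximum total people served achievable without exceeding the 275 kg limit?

2617

Ranking by ratio (people served/kg): hygiene kits 10.24, solar lanterns 8.69, cooking oil 8.40.
Filling by ratio: 2×water purification tabs + 3×hygiene kits for 2611, with 10 kg left unused.
Replace 2×water purification tabs with tarpaulins + 2×tool kits: the trade gains 6 net, giving 2617 at 275 kg.
No other feasible combination exceeds 2617.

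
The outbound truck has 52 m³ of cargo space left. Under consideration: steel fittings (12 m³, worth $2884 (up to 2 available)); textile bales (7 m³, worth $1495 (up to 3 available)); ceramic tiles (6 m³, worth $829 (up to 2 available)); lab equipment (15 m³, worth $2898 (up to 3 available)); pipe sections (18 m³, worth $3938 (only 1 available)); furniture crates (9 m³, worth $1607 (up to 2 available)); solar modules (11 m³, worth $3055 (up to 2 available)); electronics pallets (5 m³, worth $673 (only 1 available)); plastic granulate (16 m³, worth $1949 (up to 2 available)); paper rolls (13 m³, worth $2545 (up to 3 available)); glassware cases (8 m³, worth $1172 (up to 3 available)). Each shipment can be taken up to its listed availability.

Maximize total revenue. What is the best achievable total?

Taking the top-ratio shipments first gives 2×steel fittings + ceramic tiles + 2×solar modules for 12707 (52 m³).
The 18 m³ tied up in steel fittings and ceramic tiles is better spent on pipe sections — total rises to 12932 (52 m³).
That's the maximum — no swap from here does better than 12932.

12932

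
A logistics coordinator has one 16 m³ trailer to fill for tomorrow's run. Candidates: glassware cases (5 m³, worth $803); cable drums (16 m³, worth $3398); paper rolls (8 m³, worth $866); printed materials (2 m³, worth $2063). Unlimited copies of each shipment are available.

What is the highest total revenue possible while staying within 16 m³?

16504

Taking 8×printed materials: 16 m³ used, 16504 in revenue.
Nothing else within 16 m³ beats 16504.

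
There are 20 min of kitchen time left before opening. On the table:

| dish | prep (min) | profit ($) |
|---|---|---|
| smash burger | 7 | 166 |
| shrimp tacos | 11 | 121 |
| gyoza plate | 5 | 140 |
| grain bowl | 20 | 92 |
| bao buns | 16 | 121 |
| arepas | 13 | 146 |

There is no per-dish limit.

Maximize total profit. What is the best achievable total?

4×gyoza plate uses 20 of the 20 min and totals 560.

560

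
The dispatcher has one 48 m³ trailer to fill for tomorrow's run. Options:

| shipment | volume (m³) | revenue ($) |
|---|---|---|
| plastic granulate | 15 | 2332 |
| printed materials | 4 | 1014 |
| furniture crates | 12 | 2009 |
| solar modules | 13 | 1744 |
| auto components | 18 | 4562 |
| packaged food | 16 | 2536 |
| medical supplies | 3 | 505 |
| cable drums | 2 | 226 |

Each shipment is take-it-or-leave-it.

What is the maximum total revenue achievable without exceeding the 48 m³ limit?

Ranking by ratio (revenue/m³): printed materials 253.50, auto components 253.44, medical supplies 168.33, furniture crates 167.42.
Filling by ratio: printed materials + furniture crates + auto components + medical supplies + cable drums for 8316, with 9 m³ left unused.
The 6 m³ tied up in printed materials and cable drums is better spent on plastic granulate — total rises to 9408 (48 m³).
Next best is furniture crates + auto components + packaged food + cable drums at 9333 (48 m³) — short by 75.

9408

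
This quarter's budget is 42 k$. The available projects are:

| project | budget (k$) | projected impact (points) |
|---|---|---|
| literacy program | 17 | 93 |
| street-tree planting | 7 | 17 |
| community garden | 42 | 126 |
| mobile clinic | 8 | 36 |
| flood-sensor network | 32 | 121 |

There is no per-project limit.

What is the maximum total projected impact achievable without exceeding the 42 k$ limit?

The ratio ordering already packs tightly: 2×literacy program + mobile clinic, 42 k$, 222.

222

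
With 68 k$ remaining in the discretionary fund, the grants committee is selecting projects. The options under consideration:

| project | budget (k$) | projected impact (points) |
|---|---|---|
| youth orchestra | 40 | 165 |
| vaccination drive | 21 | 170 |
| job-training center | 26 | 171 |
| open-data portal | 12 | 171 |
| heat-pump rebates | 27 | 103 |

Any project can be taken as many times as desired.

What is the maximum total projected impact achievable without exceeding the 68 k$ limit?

5×open-data portal uses 60 of the 68 k$ and totals 855.
Every other selection either busts 68 k$ or fails to beat 855.

855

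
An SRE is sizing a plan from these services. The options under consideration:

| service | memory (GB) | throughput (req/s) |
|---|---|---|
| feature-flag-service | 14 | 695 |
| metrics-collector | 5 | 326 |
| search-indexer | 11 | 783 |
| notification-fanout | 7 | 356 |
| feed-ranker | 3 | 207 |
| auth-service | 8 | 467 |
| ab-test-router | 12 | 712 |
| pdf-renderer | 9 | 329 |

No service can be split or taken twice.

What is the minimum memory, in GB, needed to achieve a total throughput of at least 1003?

16

Look for the lowest-memory combination reaching 1003.
metrics-collector + search-indexer: 1109 throughput at 16 GB.
Below 16 GB the best achievable stays under 1003.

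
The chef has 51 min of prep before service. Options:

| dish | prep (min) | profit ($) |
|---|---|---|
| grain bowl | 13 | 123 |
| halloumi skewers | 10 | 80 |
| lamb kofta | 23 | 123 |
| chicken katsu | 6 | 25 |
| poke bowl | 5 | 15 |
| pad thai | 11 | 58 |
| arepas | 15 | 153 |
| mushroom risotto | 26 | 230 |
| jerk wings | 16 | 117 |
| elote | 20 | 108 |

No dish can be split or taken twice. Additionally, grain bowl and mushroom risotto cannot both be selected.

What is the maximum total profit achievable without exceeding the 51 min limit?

463

Taking the top-ratio dishes first gives grain bowl + halloumi skewers + pad thai + arepas for 414 (49 min).
The 24 min tied up in grain bowl and pad thai is better spent on mushroom risotto — total rises to 463 (51 min).
No other feasible combination exceeds 463.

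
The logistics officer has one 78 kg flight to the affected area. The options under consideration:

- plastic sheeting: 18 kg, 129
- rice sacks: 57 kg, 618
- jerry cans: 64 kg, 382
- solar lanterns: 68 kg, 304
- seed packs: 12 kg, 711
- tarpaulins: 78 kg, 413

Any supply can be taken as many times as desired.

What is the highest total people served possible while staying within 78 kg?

The ratio ordering already packs tightly: 6×seed packs, 72 kg, 4266.
Every other selection either busts 78 kg or fails to beat 4266.

4266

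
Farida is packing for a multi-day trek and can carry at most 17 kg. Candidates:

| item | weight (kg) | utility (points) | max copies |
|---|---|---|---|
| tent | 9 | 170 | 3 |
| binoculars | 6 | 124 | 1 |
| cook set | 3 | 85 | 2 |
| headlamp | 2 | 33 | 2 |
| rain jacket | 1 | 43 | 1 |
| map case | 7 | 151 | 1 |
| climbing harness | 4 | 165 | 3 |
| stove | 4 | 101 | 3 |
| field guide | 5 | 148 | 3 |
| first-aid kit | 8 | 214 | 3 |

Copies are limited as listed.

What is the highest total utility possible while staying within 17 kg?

By utility per kg: rain jacket 43.00, climbing harness 41.25, field guide 29.60 lead.
A density-first pass picks cook set + rain jacket + 3×climbing harness — 623 at 16 kg.
Dropping cook set and rain jacket frees 4 kg; slotting in field guide (5 kg) lifts the total to 643 at 17 kg.
Nothing else within 17 kg beats 643.

643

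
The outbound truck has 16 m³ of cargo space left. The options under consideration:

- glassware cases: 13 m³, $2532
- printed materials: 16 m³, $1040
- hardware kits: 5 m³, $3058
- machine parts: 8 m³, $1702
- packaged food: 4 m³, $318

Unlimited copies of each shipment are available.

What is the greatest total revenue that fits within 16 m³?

By revenue per m³: hardware kits 611.60, machine parts 212.75, glassware cases 194.77, packaged food 79.50 lead.
Taking 3×hardware kits: 15 m³ used, 9174 in revenue.
The spare 1 m³ is too small for any remaining shipment, and no exchange beats 9174.

9174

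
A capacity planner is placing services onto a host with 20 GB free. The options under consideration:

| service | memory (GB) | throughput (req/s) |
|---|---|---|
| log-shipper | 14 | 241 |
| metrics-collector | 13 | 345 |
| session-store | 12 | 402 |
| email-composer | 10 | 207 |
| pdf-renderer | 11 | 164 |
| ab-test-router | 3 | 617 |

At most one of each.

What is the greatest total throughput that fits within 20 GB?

1019

The ratio ordering already packs tightly: session-store + ab-test-router, 15 GB, 1019.
Every other selection either busts 20 GB or fails to beat 1019.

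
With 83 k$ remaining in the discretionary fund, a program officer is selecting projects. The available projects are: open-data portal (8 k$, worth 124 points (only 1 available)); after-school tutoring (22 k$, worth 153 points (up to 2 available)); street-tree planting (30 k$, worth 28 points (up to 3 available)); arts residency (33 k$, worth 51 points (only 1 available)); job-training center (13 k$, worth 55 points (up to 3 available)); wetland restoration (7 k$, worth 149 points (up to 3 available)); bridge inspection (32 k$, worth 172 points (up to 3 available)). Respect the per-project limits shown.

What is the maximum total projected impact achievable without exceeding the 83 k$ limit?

By projected impact per k$: wetland restoration 21.29, open-data portal 15.50, after-school tutoring 6.95 lead.
Greedy by ratio would take open-data portal + 2×after-school tutoring + 3×wetland restoration: 73 k$ used, total 877.
Dropping after-school tutoring frees 22 k$; slotting in bridge inspection (32 k$) lifts the total to 896 at 83 k$.
No other feasible combination exceeds 896.

896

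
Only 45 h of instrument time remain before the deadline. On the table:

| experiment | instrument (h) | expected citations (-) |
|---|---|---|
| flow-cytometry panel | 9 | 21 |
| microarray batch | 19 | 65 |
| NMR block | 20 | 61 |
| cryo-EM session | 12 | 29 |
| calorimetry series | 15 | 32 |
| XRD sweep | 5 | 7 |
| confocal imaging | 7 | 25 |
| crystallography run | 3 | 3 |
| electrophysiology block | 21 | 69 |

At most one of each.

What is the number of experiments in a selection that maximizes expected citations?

3

The maximum expected citations within 45 h is 141.
For example microarray batch + XRD sweep + electrophysiology block achieves it, using 45 h.
Any selection reaching 141 contains exactly 3 experiments.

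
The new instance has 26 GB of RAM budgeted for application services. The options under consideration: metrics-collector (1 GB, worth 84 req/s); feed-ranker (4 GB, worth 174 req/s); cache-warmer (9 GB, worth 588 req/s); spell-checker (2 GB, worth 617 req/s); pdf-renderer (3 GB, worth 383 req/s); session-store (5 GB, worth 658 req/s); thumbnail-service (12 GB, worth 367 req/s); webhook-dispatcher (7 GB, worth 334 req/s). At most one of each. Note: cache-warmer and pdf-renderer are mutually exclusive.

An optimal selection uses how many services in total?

5

The maximum throughput within 26 GB is 2281.
metrics-collector + cache-warmer + spell-checker + session-store + webhook-dispatcher hits 2281 at 24 GB.
Any selection reaching 2281 contains exactly 5 services.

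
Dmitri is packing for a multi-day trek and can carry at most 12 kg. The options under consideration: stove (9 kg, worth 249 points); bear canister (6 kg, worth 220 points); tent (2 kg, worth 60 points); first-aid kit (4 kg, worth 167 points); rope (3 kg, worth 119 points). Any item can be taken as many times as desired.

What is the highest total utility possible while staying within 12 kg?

By utility per kg: first-aid kit 41.75, rope 39.67, bear canister 36.67, tent 30.00 lead.
3×first-aid kit uses 12 of the 12 kg and totals 501.

501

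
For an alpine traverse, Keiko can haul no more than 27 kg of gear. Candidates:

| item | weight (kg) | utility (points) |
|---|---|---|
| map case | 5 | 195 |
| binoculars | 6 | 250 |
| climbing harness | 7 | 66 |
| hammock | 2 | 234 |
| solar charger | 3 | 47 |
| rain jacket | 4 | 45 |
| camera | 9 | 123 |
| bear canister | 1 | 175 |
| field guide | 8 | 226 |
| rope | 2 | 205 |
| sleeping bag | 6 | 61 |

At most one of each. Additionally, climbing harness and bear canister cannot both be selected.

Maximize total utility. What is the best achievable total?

Ranking by ratio (utility/kg): bear canister 175.00, hammock 117.00, rope 102.50, binoculars 41.67.
Map case + binoculars + hammock + solar charger + bear canister + field guide + rope uses 27 of the 27 kg and totals 1332.

1332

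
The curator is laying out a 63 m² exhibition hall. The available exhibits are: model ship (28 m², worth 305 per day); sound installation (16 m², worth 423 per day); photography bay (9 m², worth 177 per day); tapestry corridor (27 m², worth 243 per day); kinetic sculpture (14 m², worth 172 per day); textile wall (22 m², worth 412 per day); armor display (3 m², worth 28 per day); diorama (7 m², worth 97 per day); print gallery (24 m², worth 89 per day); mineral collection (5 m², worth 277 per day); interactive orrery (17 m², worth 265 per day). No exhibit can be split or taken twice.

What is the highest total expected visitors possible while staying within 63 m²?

1414

Best packing: sound installation + photography bay + textile wall + armor display + diorama + mineral collection — 62 m², 1414 total.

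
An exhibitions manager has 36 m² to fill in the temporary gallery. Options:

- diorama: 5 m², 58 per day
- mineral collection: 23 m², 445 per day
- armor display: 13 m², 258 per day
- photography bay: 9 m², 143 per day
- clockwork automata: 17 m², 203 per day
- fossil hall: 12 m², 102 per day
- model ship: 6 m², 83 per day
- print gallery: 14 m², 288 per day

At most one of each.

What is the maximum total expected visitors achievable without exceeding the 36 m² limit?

703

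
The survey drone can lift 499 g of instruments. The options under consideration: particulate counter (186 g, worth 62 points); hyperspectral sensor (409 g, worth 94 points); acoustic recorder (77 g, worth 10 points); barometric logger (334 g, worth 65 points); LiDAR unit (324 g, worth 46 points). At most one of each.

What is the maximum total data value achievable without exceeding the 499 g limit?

104

Greedy by ratio would take particulate counter + acoustic recorder: 263 g used, total 72.
Replace particulate counter with hyperspectral sensor: the trade gains 32 net, giving 104 at 486 g.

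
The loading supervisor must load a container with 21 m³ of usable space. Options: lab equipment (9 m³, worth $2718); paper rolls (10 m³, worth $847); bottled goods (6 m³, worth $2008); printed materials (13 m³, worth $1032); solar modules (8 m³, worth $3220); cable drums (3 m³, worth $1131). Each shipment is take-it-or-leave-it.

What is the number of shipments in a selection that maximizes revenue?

3

The maximum revenue within 21 m³ is 7069.
lab equipment + solar modules + cable drums hits 7069 at 20 m³.
All optima have 3 shipments.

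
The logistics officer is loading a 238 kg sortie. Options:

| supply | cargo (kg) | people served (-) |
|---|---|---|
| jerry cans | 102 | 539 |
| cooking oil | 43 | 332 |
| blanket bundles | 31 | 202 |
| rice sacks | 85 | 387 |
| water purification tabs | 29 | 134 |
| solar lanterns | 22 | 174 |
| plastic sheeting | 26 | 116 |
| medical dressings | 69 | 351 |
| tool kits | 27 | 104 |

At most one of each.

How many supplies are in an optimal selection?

4

The maximum people served within 238 kg is 1396.
For example jerry cans + cooking oil + solar lanterns + medical dressings achieves it, using 236 kg.
Any selection reaching 1396 contains exactly 4 supplies.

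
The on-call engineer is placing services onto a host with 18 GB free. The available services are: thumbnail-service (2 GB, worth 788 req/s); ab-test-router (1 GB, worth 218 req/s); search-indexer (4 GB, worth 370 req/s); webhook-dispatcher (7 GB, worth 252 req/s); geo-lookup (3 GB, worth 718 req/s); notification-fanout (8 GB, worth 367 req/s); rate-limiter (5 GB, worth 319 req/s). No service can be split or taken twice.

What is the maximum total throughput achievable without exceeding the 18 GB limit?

2461

The ratio heuristic lands on thumbnail-service + ab-test-router + search-indexer + geo-lookup + rate-limiter (2413) but leaves 3 GB idle.
The 5 GB tied up in rate-limiter is better spent on notification-fanout — total rises to 2461 (18 GB).
An exhaustive check of the 128 subsets confirms 2461.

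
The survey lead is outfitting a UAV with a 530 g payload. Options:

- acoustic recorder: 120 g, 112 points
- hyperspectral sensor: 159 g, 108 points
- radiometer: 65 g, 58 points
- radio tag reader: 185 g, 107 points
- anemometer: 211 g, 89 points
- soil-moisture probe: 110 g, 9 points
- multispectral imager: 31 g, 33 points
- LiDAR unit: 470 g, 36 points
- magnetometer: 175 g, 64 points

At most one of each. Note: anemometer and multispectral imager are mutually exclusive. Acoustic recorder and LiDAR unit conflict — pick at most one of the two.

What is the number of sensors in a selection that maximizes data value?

Optimal total is 385.
For example acoustic recorder + hyperspectral sensor + radiometer + radio tag reader achieves it, using 529 g.
Every optimal selection uses 4 sensors.

4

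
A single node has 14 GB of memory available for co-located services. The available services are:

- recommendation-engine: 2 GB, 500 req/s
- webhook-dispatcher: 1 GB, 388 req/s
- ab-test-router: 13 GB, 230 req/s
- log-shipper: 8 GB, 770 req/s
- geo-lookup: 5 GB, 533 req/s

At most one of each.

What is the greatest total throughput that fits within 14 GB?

1691

Filling by ratio: recommendation-engine + webhook-dispatcher + geo-lookup for 1421, with 6 GB left unused.
Dropping recommendation-engine frees 2 GB; slotting in log-shipper (8 GB) lifts the total to 1691 at 14 GB.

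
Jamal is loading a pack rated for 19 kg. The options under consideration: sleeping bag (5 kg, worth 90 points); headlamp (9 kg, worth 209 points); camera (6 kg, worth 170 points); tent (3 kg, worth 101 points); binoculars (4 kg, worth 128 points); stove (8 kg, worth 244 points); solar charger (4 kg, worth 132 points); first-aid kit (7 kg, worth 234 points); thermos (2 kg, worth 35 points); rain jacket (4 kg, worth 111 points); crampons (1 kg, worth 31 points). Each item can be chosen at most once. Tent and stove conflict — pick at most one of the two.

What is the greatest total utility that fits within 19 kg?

Tent + binoculars + solar charger + first-aid kit + crampons uses 19 of the 19 kg and totals 626.
An exhaustive check of the 2048 subsets confirms 626.

626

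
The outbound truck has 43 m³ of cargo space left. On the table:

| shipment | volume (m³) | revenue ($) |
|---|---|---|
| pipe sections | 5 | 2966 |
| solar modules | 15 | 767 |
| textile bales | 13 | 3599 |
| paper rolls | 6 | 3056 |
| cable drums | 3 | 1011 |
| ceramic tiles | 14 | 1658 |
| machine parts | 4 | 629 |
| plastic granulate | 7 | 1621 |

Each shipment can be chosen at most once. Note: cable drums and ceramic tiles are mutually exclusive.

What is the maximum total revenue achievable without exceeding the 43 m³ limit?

12882

Pipe sections + textile bales + paper rolls + cable drums + machine parts + plastic granulate uses 38 of the 43 m³ and totals 12882.
Next best is pipe sections + textile bales + paper rolls + cable drums + plastic granulate at 12253 (34 m³) — short by 629.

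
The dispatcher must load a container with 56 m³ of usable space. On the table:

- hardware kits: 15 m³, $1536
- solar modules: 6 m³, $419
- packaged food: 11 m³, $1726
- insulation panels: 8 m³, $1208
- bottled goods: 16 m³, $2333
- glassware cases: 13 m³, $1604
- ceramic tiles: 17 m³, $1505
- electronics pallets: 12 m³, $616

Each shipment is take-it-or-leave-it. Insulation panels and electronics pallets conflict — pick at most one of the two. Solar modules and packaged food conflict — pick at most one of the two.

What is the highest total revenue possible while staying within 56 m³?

Taking hardware kits + packaged food + bottled goods + glassware cases: 55 m³ used, 7199 in revenue.
Nothing else feasible within 56 m³ beats 7199.

7199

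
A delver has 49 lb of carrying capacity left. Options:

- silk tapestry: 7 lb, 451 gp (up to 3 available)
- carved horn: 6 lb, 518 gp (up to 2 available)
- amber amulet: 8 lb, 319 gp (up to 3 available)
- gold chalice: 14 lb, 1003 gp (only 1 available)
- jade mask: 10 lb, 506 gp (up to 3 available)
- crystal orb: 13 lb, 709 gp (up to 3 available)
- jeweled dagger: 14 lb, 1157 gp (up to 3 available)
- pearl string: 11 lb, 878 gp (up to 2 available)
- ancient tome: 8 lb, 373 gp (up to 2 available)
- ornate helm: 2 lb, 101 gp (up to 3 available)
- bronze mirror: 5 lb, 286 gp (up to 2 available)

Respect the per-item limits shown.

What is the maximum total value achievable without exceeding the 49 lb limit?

Taking the top-ratio items first gives silk tapestry + 2×carved horn + 2×jeweled dagger + ornate helm for 3902 (49 lb).
Dropping silk tapestry and carved horn and ornate helm frees 15 lb; slotting in jeweled dagger (14 lb) lifts the total to 3989 at 48 lb.
Every other selection either busts 49 lb or exceeds an availability limit or fails to beat 3989.

3989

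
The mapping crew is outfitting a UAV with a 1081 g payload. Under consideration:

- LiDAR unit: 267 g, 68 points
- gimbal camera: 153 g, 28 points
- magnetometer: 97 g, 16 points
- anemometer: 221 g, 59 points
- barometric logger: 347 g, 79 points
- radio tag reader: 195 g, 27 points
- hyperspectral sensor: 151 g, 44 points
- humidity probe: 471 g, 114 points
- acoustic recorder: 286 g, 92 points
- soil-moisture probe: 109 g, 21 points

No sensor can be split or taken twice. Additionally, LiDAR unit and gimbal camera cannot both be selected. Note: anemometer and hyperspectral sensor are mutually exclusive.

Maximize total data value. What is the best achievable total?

283

LiDAR unit + barometric logger + hyperspectral sensor + acoustic recorder uses 1051 of the 1081 g and totals 283.
The closest alternative, magnetometer + anemometer + humidity probe + acoustic recorder, reaches only 281.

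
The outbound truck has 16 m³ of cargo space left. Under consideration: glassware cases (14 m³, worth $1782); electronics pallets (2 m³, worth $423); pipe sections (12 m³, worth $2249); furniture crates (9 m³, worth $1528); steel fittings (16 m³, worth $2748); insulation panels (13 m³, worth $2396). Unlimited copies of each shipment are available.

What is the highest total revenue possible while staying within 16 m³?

8×electronics pallets uses 16 of the 16 m³ and totals 3384.

3384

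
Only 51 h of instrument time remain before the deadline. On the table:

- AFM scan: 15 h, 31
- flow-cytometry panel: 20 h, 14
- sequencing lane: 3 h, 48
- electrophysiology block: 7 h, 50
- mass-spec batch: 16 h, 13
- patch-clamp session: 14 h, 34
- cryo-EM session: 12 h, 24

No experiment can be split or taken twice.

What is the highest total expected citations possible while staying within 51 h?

187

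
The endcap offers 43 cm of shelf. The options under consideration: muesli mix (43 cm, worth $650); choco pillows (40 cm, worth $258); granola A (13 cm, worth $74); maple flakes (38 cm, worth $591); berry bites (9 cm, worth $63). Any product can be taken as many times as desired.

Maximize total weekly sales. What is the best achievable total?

Density check — maple flakes 15.55, muesli mix 15.12, berry bites 7.00, choco pillows 6.45 are the best per cm.
Greedy by ratio would take maple flakes: 38 cm used, total 591.
Dropping maple flakes frees 38 cm; slotting in muesli mix (43 cm) lifts the total to 650 at 43 cm.
Every other selection either busts 43 cm or fails to beat 650.

650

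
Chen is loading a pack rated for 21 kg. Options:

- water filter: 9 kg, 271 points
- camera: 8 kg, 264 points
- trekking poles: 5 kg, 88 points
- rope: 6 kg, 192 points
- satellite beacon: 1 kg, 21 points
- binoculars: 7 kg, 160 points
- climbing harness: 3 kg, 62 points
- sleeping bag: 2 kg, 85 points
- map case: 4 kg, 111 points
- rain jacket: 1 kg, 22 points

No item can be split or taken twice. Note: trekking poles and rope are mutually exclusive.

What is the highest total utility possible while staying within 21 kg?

674

Taking camera + rope + sleeping bag + map case + rain jacket: 21 kg used, 674 in utility.
Runner-up camera + rope + satellite beacon + sleeping bag + map case tops out at 673.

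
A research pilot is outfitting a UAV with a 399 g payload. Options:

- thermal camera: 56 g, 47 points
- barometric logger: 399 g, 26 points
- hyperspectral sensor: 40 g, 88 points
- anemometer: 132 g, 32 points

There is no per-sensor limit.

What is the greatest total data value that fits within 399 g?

792

Ranking by ratio (data value/g): hyperspectral sensor 2.20, thermal camera 0.84, anemometer 0.24, barometric logger 0.07.
Best packing: 9×hyperspectral sensor — 360 g, 792 total.
Nothing else within 399 g beats 792.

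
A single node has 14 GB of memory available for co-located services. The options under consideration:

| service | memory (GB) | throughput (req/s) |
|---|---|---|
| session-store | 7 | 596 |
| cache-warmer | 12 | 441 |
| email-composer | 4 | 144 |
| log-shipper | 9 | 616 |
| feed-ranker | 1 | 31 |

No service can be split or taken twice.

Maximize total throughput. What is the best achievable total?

Filling by ratio: session-store + email-composer + feed-ranker for 771, with 2 GB left unused.
Replace session-store with log-shipper: the trade gains 20 net, giving 791 at 14 GB.
The closest alternative, session-store + email-composer + feed-ranker, reaches only 771.

791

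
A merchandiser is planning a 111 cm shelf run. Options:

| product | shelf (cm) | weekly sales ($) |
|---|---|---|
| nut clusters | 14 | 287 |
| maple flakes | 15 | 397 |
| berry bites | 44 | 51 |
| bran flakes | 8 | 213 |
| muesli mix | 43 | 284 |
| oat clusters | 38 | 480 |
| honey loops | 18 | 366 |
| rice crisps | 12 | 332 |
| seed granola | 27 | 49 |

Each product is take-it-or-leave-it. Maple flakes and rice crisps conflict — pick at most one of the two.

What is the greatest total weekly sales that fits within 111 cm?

1743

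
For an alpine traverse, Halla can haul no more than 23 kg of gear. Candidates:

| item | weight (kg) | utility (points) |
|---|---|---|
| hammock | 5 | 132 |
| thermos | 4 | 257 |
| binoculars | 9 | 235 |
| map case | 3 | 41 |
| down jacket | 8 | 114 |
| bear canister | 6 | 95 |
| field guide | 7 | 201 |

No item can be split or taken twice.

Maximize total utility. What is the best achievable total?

734

The ratio heuristic lands on hammock + thermos + bear canister + field guide (685) but leaves 1 kg idle.
Replace hammock and bear canister with binoculars + map case: the trade gains 49 net, giving 734 at 23 kg.
The closest alternative, thermos + binoculars + field guide, reaches only 693.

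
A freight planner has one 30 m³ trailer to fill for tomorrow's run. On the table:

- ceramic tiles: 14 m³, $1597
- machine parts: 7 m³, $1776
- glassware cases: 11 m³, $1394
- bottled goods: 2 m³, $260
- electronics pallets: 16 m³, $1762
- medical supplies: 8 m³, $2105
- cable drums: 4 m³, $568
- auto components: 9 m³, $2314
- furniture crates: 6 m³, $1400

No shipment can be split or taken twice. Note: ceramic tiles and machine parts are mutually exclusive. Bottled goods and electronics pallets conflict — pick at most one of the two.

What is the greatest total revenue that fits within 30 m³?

7595

Machine parts + medical supplies + auto components + furniture crates uses 30 of the 30 m³ and totals 7595.
Next best is machine parts + bottled goods + medical supplies + cable drums + auto components at 7023 (30 m³) — short by 572.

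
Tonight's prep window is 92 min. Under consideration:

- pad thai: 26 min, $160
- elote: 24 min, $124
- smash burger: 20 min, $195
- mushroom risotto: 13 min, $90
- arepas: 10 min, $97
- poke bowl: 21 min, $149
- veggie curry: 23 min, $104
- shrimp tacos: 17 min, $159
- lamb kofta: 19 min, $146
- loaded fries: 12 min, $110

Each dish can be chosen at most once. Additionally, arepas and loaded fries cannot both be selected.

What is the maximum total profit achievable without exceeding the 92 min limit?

Ranking by ratio (profit/min): smash burger 9.75, arepas 9.70, shrimp tacos 9.35, loaded fries 9.17.
Taking smash burger + poke bowl + shrimp tacos + lamb kofta + loaded fries: 89 min used, 759 in profit.

759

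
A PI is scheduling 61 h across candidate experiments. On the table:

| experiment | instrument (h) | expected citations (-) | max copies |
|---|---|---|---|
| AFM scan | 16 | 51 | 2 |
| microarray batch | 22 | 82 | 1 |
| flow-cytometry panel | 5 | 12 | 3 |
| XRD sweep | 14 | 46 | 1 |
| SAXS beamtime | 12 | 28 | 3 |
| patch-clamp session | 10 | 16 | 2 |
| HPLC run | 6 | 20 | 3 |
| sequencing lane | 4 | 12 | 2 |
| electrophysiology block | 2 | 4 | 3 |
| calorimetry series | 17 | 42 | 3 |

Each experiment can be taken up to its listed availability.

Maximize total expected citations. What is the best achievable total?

205

Density check — microarray batch 3.73, HPLC run 3.33, XRD sweep 3.29, AFM scan 3.19 are the best per h.
A density-first pass picks microarray batch + XRD sweep + 3×HPLC run + sequencing lane + electrophysiology block — 204 at 60 h.
Replace XRD sweep and electrophysiology block with AFM scan: the trade gains 1 net, giving 205 at 60 h.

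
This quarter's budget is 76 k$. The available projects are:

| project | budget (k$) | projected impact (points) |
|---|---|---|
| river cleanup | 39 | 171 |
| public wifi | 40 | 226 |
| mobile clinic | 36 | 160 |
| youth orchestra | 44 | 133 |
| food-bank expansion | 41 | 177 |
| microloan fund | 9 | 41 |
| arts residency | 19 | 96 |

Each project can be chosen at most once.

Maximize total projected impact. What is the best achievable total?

Density check — public wifi 5.65, arts residency 5.05, microloan fund 4.56, mobile clinic 4.44 are the best per k$.
The ratio heuristic lands on public wifi + microloan fund + arts residency (363) but leaves 8 k$ idle.
The 28 k$ tied up in microloan fund and arts residency is better spent on mobile clinic — total rises to 386 (76 k$).
An exhaustive check of the 128 subsets confirms 386.

386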